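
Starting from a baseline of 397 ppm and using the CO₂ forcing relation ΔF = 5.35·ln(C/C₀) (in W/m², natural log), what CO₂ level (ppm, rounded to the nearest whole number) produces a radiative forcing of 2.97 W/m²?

C ≈ 692 ppm

Set 5.35 ln(C/397) = 2.97, so ln(C/397) = 2.97/5.35 = 0.55514.
Then C/397 = e^0.55514 = 1.74218, giving C = 397 × 1.74218 = 691.65 ppm.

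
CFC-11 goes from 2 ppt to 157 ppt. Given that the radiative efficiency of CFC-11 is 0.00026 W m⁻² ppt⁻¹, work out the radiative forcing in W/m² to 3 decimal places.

CFC-11: ΔF = 0.00026 × (157 − 2) = 0.00026 × 155 = 0.0403 W/m².

ΔF = 0.040 W/m²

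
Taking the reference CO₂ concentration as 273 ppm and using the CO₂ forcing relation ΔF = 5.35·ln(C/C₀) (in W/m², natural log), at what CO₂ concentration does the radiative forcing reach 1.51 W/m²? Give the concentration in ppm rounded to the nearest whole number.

C ≈ 362 ppm

Set 5.35 ln(C/273) = 1.51, so ln(C/273) = 1.51/5.35 = 0.28224.
Then C/273 = e^0.28224 = 1.32610, giving C = 273 × 1.32610 = 362.03 ppm.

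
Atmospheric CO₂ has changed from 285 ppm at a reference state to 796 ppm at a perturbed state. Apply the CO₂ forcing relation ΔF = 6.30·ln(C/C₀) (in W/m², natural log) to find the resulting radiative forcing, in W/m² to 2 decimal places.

CO₂: 6.30 × ln(796/285) = 6.30 × ln(2.79298) = 6.30 × 1.02711 = 6.4708 W/m².

ΔF = 6.47 W/m²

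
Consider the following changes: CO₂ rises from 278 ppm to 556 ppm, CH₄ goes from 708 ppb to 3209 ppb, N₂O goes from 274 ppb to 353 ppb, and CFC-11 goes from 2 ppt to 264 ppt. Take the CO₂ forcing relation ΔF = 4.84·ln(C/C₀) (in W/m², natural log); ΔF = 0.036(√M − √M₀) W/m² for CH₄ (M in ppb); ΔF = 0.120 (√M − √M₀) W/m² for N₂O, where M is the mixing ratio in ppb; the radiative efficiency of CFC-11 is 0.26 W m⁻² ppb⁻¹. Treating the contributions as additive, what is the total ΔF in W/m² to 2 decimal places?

CO₂: 4.84 × ln(556/278) = 4.84 × ln(2.00000) = 4.84 × 0.69315 = 3.3548 W/m².
CH₄: 0.036 × (√3209 − √708) = 0.036 × (56.6480 − 26.6083) = 0.036 × 30.0397 = 1.0814 W/m².
N₂O: 0.120 × (√353 − √274) = 0.120 × (18.7883 − 16.5529) = 0.120 × 2.2354 = 0.2682 W/m².
CFC-11: Δ = 264 − 2 = 262 ppt = 0.262 ppb; ΔF = 0.26 × 0.262 = 0.0681 W/m².
Total ΔF = 3.3548 + 1.0814 + 0.2682 + 0.0681 = 4.7725 W/m².

ΔF = 4.77 W/m²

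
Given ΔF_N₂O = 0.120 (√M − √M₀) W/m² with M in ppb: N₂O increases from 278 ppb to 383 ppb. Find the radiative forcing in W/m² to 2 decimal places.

ΔF = 0.35 W/m²

N₂O: 0.120 × (√383 − √278) = 0.120 × (19.5704 − 16.6733) = 0.120 × 2.8971 = 0.3477 W/m².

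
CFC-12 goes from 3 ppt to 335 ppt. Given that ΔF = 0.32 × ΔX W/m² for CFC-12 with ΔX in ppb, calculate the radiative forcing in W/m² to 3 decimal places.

ΔF = 0.106 W/m²

CFC-12: Δ = 335 − 3 = 332 ppt = 0.332 ppb; ΔF = 0.32 × 0.332 = 0.1062 W/m².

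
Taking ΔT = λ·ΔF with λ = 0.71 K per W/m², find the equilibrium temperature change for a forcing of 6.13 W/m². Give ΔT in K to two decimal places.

ΔT = 4.35 K

ΔT = λ ΔF = 0.71 × 6.13 = 4.3523 K.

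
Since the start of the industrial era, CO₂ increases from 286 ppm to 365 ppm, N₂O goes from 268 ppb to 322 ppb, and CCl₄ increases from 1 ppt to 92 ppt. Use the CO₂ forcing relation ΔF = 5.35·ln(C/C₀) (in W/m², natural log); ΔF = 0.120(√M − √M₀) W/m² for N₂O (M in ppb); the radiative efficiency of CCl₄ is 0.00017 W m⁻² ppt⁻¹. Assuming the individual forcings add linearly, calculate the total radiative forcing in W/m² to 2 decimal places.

CO₂: 5.35 × ln(365/286) = 5.35 × ln(1.27622) = 5.35 × 0.24390 = 1.3049 W/m².
N₂O: 0.120 × (√322 − √268) = 0.120 × (17.9444 − 16.3707) = 0.120 × 1.5737 = 0.1888 W/m².
CCl₄: ΔF = 0.00017 × (92 − 1) = 0.00017 × 91 = 0.0155 W/m².
Total ΔF = 1.3049 + 0.1888 + 0.0155 = 1.5092 W/m².

ΔF = 1.51 W/m²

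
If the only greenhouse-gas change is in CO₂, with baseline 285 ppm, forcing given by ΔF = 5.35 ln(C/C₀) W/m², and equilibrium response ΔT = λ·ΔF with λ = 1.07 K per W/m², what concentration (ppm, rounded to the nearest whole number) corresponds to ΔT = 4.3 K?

C ≈ 604 ppm

Required forcing: ΔF = ΔT/λ = 4.3/1.07 = 4.0187 W/m².
Then ln(C/285) = ΔF/5.35 = 4.0187/5.35 = 0.75116.
So C = 285 × e^0.75116 = 285 × 2.11946 = 604.05 ppm.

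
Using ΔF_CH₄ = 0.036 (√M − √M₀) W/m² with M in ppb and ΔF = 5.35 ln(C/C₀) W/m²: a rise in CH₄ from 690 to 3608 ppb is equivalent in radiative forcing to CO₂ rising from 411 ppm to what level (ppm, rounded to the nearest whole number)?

C ≈ 516 ppm

CH₄ forcing: 0.036 × (√3608 − √690) = 0.036 × (60.0666 − 26.2679) = 0.036 × 33.7987 = 1.21675 W/m².
Set 5.35 ln(C/411) = 1.21675: ln(C/411) = 1.21675/5.35 = 0.22743, so C = 411 × e^0.22743 = 411 × 1.25537 = 515.96 ppm.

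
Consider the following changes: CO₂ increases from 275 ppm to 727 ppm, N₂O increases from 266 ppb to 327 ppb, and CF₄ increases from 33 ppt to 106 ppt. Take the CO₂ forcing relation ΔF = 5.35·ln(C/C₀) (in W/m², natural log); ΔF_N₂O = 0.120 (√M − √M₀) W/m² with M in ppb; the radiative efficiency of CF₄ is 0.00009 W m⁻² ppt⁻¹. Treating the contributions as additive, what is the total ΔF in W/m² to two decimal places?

CO₂: 5.35 × ln(727/275) = 5.35 × ln(2.64364) = 5.35 × 0.97216 = 5.2011 W/m².
N₂O: 0.120 × (√327 − √266) = 0.120 × (18.0831 − 16.3095) = 0.120 × 1.7736 = 0.2128 W/m².
CF₄: ΔF = 0.00009 × (106 − 33) = 0.00009 × 73 = 0.0066 W/m².
Total ΔF = 5.2011 + 0.2128 + 0.0066 = 5.4205 W/m².

ΔF = 5.42 W/m²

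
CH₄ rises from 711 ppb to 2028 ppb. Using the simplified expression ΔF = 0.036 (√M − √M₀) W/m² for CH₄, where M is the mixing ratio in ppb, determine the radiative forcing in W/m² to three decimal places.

CH₄: 0.036 × (√2028 − √711) = 0.036 × (45.0333 − 26.6646) = 0.036 × 18.3687 = 0.6613 W/m².

ΔF = 0.661 W/m²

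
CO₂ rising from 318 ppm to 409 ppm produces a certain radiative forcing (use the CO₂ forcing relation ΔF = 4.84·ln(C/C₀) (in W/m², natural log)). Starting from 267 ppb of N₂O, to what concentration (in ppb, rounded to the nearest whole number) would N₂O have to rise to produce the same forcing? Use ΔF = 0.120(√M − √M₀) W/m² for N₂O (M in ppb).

M ≈ 702 ppb

CO₂ forcing: 4.84 × ln(409/318) = 4.84 × 0.251664 = 1.21805 W/m².
Set 0.120(√M − √267) = 1.21805: √M = 1.21805/0.120 + √267 = 10.1504 + 16.3401 = 26.4905.
M = (26.4905)² = 701.75 ppb.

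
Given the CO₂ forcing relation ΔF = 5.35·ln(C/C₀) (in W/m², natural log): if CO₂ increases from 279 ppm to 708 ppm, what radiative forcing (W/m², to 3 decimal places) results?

CO₂: 5.35 × ln(708/279) = 5.35 × ln(2.53763) = 5.35 × 0.93123 = 4.9821 W/m².

ΔF = 4.982 W/m²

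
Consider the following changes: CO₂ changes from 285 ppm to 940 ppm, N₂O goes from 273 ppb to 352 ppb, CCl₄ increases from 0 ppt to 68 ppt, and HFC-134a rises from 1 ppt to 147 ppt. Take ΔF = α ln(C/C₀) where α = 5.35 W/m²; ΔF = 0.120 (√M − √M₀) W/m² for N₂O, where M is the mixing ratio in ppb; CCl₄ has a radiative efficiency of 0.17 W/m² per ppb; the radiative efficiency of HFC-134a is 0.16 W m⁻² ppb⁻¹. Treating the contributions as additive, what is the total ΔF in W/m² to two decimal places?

ΔF = 6.69 W/m²

CO₂: 5.35 × ln(940/285) = 5.35 × ln(3.29825) = 5.35 × 1.19339 = 6.3846 W/m².
N₂O: 0.120 × (√352 − √273) = 0.120 × (18.7617 − 16.5227) = 0.120 × 2.2390 = 0.2687 W/m².
CCl₄: Δ = 68 − 0 = 68 ppt = 0.068 ppb; ΔF = 0.17 × 0.068 = 0.0116 W/m².
HFC-134a: Δ = 147 − 1 = 146 ppt = 0.146 ppb; ΔF = 0.16 × 0.146 = 0.0234 W/m².
Total ΔF = 6.3846 + 0.2687 + 0.0116 + 0.0234 = 6.6883 W/m².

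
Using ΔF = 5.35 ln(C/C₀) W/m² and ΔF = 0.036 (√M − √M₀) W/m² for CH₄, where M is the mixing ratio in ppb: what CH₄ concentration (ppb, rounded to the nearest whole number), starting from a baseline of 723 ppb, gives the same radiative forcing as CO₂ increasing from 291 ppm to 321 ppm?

CO₂ forcing: 5.35 × ln(321/291) = 5.35 × 0.098118 = 0.52493 W/m².
Set 0.036(√M − √723) = 0.52493: √M = 0.52493/0.036 + √723 = 14.5814 + 26.8887 = 41.4701.
M = (41.4701)² = 1719.77 ppb.

M ≈ 1720 ppb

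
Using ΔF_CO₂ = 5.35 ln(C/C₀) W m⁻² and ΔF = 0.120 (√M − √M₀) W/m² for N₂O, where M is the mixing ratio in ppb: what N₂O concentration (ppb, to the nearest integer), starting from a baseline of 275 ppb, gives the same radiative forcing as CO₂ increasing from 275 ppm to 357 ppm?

M ≈ 796 ppb

CO₂ forcing: 5.35 × ln(357/275) = 5.35 × 0.260965 = 1.39616 W/m².
Set 0.120(√M − √275) = 1.39616: √M = 1.39616/0.120 + √275 = 11.6347 + 16.5831 = 28.2178.
M = (28.2178)² = 796.24 ppb.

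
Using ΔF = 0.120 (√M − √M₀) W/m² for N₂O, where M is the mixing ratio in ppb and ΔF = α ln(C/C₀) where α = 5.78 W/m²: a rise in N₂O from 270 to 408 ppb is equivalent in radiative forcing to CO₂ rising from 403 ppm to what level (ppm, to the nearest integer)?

C ≈ 436 ppm

N₂O forcing: 0.120 × (√408 − √270) = 0.120 × (20.1990 − 16.4317) = 0.120 × 3.7673 = 0.45208 W/m².
Set 5.78 ln(C/403) = 0.45208: ln(C/403) = 0.45208/5.78 = 0.07821, so C = 403 × e^0.07821 = 403 × 1.08135 = 435.78 ppm.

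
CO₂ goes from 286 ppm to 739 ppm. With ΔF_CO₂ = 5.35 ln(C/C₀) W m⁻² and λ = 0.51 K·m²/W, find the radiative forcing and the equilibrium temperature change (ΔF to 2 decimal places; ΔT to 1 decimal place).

CO₂: 5.35 × ln(739/286) = 5.35 × ln(2.58392) = 5.35 × 0.94931 = 5.0788 W/m².
ΔT = λ ΔF = 0.51 × 5.08 = 2.5908 K.

ΔF = 5.08 W/m²; ΔT = 2.6 K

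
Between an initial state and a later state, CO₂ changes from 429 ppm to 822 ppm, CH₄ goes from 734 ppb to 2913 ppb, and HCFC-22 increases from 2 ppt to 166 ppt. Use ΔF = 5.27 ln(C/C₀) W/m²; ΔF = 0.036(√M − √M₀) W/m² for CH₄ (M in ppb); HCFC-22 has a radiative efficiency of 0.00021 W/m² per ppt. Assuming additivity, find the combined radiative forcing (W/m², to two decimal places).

ΔF = 4.43 W/m²

CO₂: 5.27 × ln(822/429) = 5.27 × ln(1.91608) = 5.27 × 0.65028 = 3.4270 W/m².
CH₄: 0.036 × (√2913 − √734) = 0.036 × (53.9722 − 27.0924) = 0.036 × 26.8798 = 0.9677 W/m².
HCFC-22: ΔF = 0.00021 × (166 − 2) = 0.00021 × 164 = 0.0344 W/m².
Total ΔF = 3.4270 + 0.9677 + 0.0344 = 4.4291 W/m².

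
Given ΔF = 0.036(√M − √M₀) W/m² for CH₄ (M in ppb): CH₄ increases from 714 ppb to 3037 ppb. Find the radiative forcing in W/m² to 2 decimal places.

ΔF = 1.02 W/m²

CH₄: 0.036 × (√3037 − √714) = 0.036 × (55.1090 − 26.7208) = 0.036 × 28.3882 = 1.0220 W/m².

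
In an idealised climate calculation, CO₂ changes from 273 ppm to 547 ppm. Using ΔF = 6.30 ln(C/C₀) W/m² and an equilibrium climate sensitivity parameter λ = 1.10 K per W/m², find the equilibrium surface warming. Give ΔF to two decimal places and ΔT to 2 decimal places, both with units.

CO₂: 6.30 × ln(547/273) = 6.30 × ln(2.00366) = 6.30 × 0.69498 = 4.3784 W/m².
ΔT = λ ΔF = 1.10 × 4.38 = 4.8180 K.

ΔF = 4.38 W/m²; ΔT = 4.82 K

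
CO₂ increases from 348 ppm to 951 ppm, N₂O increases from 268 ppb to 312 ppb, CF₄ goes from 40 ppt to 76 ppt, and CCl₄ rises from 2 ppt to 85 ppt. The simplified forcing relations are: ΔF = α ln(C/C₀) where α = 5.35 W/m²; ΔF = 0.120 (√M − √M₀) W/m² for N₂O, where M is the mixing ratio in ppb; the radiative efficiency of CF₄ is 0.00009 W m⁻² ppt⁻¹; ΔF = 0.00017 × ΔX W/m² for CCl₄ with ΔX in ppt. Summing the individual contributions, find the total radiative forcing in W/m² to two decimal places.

ΔF = 5.55 W/m²

CO₂: 5.35 × ln(951/348) = 5.35 × ln(2.73276) = 5.35 × 1.00531 = 5.3784 W/m².
N₂O: 0.120 × (√312 − √268) = 0.120 × (17.6635 − 16.3707) = 0.120 × 1.2928 = 0.1551 W/m².
CF₄: ΔF = 0.00009 × (76 − 40) = 0.00009 × 36 = 0.0032 W/m².
CCl₄: ΔF = 0.00017 × (85 − 2) = 0.00017 × 83 = 0.0141 W/m².
Total ΔF = 5.3784 + 0.1551 + 0.0032 + 0.0141 = 5.5508 W/m².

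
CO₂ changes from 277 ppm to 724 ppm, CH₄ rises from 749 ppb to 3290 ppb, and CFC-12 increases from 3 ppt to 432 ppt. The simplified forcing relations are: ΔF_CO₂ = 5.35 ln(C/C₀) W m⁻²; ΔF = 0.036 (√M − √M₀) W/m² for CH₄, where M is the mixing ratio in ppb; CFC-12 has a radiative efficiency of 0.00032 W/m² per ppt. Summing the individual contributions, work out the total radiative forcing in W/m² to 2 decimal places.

CO₂: 5.35 × ln(724/277) = 5.35 × ln(2.61372) = 5.35 × 0.96077 = 5.1401 W/m².
CH₄: 0.036 × (√3290 − √749) = 0.036 × (57.3585 − 27.3679) = 0.036 × 29.9906 = 1.0797 W/m².
CFC-12: ΔF = 0.00032 × (432 − 3) = 0.00032 × 429 = 0.1373 W/m².
Total ΔF = 5.1401 + 1.0797 + 0.1373 = 6.3571 W/m².

ΔF = 6.36 W/m²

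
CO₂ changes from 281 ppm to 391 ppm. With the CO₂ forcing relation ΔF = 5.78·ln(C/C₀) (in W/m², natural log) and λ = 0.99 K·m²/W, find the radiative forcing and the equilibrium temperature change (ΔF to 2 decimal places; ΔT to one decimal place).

ΔF = 1.91 W/m²; ΔT = 1.9 K

CO₂: 5.78 × ln(391/281) = 5.78 × ln(1.39146) = 5.78 × 0.33035 = 1.9094 W/m².
ΔT = λ ΔF = 0.99 × 1.91 = 1.8909 K.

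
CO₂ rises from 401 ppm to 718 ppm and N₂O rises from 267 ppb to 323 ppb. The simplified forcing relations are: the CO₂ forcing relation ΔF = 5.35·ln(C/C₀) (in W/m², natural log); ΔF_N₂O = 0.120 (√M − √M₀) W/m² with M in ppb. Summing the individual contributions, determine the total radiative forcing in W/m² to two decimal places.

ΔF = 3.31 W/m²

CO₂: 5.35 × ln(718/401) = 5.35 × ln(1.79052) = 5.35 × 0.58251 = 3.1164 W/m².
N₂O: 0.120 × (√323 − √267) = 0.120 × (17.9722 − 16.3401) = 0.120 × 1.6321 = 0.1959 W/m².
Total ΔF = 3.1164 + 0.1959 = 3.3123 W/m².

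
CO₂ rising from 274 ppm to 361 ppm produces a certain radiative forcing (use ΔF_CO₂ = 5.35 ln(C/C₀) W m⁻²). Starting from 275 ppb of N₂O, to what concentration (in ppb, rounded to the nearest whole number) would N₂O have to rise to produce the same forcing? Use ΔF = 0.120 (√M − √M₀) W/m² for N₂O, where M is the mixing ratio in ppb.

M ≈ 834 ppb

CO₂ forcing: 5.35 × ln(361/274) = 5.35 × 0.275750 = 1.47526 W/m².
Set 0.120(√M − √275) = 1.47526: √M = 1.47526/0.120 + √275 = 12.2938 + 16.5831 = 28.8769.
M = (28.8769)² = 833.88 ppb.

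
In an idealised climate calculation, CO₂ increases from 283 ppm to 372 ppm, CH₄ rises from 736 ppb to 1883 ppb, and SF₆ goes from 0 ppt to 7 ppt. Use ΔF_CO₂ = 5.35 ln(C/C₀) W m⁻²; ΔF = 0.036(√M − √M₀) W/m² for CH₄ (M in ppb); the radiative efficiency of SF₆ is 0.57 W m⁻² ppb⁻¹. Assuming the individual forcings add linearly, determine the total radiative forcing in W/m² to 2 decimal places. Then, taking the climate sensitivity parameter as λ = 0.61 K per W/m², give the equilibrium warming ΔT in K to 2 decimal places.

CO₂: 5.35 × ln(372/283) = 5.35 × ln(1.31449) = 5.35 × 0.27345 = 1.4630 W/m².
CH₄: 0.036 × (√1883 − √736) = 0.036 × (43.3935 − 27.1293) = 0.036 × 16.2642 = 0.5855 W/m².
SF₆: Δ = 7 − 0 = 7 ppt = 0.007 ppb; ΔF = 0.57 × 0.007 = 0.0040 W/m².
Total ΔF = 1.4630 + 0.5855 + 0.0040 = 2.0525 W/m².
ΔT = λ ΔF = 0.61 × 2.05 = 1.2505 K.

ΔF = 2.05 W/m²; ΔT = 1.25 K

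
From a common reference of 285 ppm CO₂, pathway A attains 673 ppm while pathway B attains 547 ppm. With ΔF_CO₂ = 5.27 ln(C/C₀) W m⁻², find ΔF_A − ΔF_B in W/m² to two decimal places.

ΔF_A − ΔF_B = 1.09 W/m²

ΔF_A = 5.27 ln(673/285) = 5.27 × 0.85926 = 4.5283 W/m².
ΔF_B = 5.27 ln(547/285) = 5.27 × 0.65196 = 3.4358 W/m².
Difference: 4.5283 − 3.4358 = 1.0925 W/m².
(Equivalently, ΔF_A − ΔF_B = 5.27 ln(673/547) = 5.27 × 0.20730 = 1.0925 W/m².)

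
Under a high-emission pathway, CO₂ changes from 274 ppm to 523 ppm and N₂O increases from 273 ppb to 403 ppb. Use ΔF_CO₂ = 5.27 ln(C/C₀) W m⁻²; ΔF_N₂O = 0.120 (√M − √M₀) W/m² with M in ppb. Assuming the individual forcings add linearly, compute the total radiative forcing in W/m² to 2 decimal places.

CO₂: 5.27 × ln(523/274) = 5.27 × ln(1.90876) = 5.27 × 0.64645 = 3.4068 W/m².
N₂O: 0.120 × (√403 − √273) = 0.120 × (20.0749 − 16.5227) = 0.120 × 3.5522 = 0.4263 W/m².
Total ΔF = 3.4068 + 0.4263 = 3.8331 W/m².

ΔF = 3.83 W/m²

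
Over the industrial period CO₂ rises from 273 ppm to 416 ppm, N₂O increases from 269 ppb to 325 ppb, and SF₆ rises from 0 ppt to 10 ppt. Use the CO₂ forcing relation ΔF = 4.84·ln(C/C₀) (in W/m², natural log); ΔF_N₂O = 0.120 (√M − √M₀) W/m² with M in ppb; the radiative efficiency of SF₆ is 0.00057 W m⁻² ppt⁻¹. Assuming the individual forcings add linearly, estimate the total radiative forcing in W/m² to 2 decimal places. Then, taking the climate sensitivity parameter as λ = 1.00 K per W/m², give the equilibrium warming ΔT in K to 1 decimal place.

ΔF = 2.24 W/m²; ΔT = 2.2 K

CO₂: 4.84 × ln(416/273) = 4.84 × ln(1.52381) = 4.84 × 0.42121 = 2.0387 W/m².
N₂O: 0.120 × (√325 − √269) = 0.120 × (18.0278 − 16.4012) = 0.120 × 1.6266 = 0.1952 W/m².
SF₆: ΔF = 0.00057 × (10 − 0) = 0.00057 × 10 = 0.0057 W/m².
Total ΔF = 2.0387 + 0.1952 + 0.0057 = 2.2396 W/m².
ΔT = λ ΔF = 1.00 × 2.24 = 2.2400 K.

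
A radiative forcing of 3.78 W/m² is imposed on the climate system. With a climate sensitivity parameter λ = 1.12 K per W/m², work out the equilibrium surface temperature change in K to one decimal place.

ΔT = λ ΔF = 1.12 × 3.78 = 4.2336 K.

ΔT = 4.2 K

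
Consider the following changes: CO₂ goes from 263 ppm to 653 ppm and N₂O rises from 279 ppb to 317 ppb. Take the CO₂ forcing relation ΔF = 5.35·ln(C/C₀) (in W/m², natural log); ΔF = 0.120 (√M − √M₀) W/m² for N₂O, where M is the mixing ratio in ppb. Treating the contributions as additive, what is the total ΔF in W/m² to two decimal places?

ΔF = 5.00 W/m²

CO₂: 5.35 × ln(653/263) = 5.35 × ln(2.48289) = 5.35 × 0.90942 = 4.8654 W/m².
N₂O: 0.120 × (√317 − √279) = 0.120 × (17.8045 − 16.7033) = 0.120 × 1.1012 = 0.1321 W/m².
Total ΔF = 4.8654 + 0.1321 = 4.9975 W/m².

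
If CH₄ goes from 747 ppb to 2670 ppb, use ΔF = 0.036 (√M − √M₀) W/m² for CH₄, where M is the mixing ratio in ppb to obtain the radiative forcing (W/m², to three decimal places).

CH₄: 0.036 × (√2670 − √747) = 0.036 × (51.6720 − 27.3313) = 0.036 × 24.3407 = 0.8763 W/m².

ΔF = 0.876 W/m²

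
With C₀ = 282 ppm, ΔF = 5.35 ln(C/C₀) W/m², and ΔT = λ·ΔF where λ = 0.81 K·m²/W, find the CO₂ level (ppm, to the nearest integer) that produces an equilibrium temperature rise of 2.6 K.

C ≈ 514 ppm

Required forcing: ΔF = ΔT/λ = 2.6/0.81 = 3.2099 W/m².
Then ln(C/282) = ΔF/5.35 = 3.2099/5.35 = 0.59998.
So C = 282 × e^0.59998 = 282 × 1.82208 = 513.83 ppm.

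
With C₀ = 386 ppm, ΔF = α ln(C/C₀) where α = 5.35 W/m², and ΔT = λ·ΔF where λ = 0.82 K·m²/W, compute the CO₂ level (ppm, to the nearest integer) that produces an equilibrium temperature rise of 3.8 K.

Required forcing: ΔF = ΔT/λ = 3.8/0.82 = 4.6341 W/m².
Then ln(C/386) = ΔF/5.35 = 4.6341/5.35 = 0.86619.
So C = 386 × e^0.86619 = 386 × 2.37783 = 917.84 ppm.

C ≈ 918 ppm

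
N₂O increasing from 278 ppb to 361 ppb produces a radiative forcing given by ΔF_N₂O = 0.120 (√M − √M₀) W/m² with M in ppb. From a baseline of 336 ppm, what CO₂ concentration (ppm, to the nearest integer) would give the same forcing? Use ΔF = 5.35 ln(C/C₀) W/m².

C ≈ 354 ppm

N₂O forcing: 0.120 × (√361 − √278) = 0.120 × (19.0000 − 16.6733) = 0.120 × 2.3267 = 0.27920 W/m².
Set 5.35 ln(C/336) = 0.27920: ln(C/336) = 0.27920/5.35 = 0.05219, so C = 336 × e^0.05219 = 336 × 1.05358 = 354.00 ppm.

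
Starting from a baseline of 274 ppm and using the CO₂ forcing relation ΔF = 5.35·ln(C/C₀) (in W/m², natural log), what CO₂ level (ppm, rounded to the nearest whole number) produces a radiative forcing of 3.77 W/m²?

C ≈ 554 ppm

Set 5.35 ln(C/274) = 3.77, so ln(C/274) = 3.77/5.35 = 0.70467.
Then C/274 = e^0.70467 = 2.02318, giving C = 274 × 2.02318 = 554.35 ppm.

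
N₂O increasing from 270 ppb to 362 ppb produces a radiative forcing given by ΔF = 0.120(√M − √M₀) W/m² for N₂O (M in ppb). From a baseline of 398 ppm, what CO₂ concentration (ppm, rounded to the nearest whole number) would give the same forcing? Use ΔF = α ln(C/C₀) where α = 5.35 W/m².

N₂O forcing: 0.120 × (√362 − √270) = 0.120 × (19.0263 − 16.4317) = 0.120 × 2.5946 = 0.31135 W/m².
Set 5.35 ln(C/398) = 0.31135: ln(C/398) = 0.31135/5.35 = 0.05820, so C = 398 × e^0.05820 = 398 × 1.05993 = 421.85 ppm.

C ≈ 422 ppm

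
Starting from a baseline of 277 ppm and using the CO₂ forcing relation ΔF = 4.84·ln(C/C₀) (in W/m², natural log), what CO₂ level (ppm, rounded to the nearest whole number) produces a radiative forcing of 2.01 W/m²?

Set 4.84 ln(C/277) = 2.01, so ln(C/277) = 2.01/4.84 = 0.41529.
Then C/277 = e^0.41529 = 1.51481, giving C = 277 × 1.51481 = 419.60 ppm.

C ≈ 420 ppm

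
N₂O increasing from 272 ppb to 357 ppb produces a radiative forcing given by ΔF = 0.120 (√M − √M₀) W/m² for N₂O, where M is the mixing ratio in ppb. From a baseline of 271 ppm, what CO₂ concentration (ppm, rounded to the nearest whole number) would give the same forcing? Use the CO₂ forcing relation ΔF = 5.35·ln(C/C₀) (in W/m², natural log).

C ≈ 286 ppm

N₂O forcing: 0.120 × (√357 − √272) = 0.120 × (18.8944 − 16.4924) = 0.120 × 2.4020 = 0.28824 W/m².
Set 5.35 ln(C/271) = 0.28824: ln(C/271) = 0.28824/5.35 = 0.05388, so C = 271 × e^0.05388 = 271 × 1.05536 = 286.00 ppm.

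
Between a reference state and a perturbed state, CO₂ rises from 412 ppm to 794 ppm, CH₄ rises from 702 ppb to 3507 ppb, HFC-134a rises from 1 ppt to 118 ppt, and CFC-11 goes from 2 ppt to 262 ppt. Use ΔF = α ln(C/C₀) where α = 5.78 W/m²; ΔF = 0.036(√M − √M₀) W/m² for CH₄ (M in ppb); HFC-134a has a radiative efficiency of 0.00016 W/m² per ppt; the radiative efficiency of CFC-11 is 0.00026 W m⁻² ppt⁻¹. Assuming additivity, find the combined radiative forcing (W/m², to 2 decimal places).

ΔF = 5.06 W/m²

CO₂: 5.78 × ln(794/412) = 5.78 × ln(1.92718) = 5.78 × 0.65606 = 3.7920 W/m².
CH₄: 0.036 × (√3507 − √702) = 0.036 × (59.2199 − 26.4953) = 0.036 × 32.7246 = 1.1781 W/m².
HFC-134a: ΔF = 0.00016 × (118 − 1) = 0.00016 × 117 = 0.0187 W/m².
CFC-11: ΔF = 0.00026 × (262 − 2) = 0.00026 × 260 = 0.0676 W/m².
Total ΔF = 3.7920 + 1.1781 + 0.0187 + 0.0676 = 5.0564 W/m².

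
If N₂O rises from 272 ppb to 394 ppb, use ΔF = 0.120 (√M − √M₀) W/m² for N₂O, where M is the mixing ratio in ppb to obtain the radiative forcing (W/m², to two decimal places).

N₂O: 0.120 × (√394 − √272) = 0.120 × (19.8494 − 16.4924) = 0.120 × 3.3570 = 0.4028 W/m².

ΔF = 0.40 W/m²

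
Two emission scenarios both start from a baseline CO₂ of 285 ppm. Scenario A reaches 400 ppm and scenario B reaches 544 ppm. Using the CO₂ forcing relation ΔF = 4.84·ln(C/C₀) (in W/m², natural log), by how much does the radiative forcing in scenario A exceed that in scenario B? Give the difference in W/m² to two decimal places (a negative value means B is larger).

ΔF_A − ΔF_B = -1.49 W/m²

ΔF_A = 4.84 ln(400/285) = 4.84 × 0.33898 = 1.6407 W/m².
ΔF_B = 4.84 ln(544/285) = 4.84 × 0.64646 = 3.1289 W/m².
Difference: 1.6407 − 3.1289 = -1.4882 W/m².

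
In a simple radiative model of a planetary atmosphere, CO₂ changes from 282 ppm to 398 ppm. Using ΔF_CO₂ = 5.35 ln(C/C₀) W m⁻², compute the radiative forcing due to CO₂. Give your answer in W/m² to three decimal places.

ΔF = 1.843 W/m²

CO₂ absorption bands are partially saturated, so forcing scales with the logarithm of the concentration ratio.
CO₂: 5.35 × ln(398/282) = 5.35 × ln(1.41135) = 5.35 × 0.34455 = 1.8433 W/m².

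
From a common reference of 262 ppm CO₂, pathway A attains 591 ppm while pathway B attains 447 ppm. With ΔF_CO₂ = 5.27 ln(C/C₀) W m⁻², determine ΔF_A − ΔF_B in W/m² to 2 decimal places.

ΔF_A − ΔF_B = 1.47 W/m²

ΔF_A = 5.27 ln(591/262) = 5.27 × 0.81347 = 4.2870 W/m².
ΔF_B = 5.27 ln(447/262) = 5.27 × 0.53421 = 2.8153 W/m².
Difference: 4.2870 − 2.8153 = 1.4717 W/m².
(Equivalently, ΔF_A − ΔF_B = 5.27 ln(591/447) = 5.27 × 0.27926 = 1.4717 W/m².)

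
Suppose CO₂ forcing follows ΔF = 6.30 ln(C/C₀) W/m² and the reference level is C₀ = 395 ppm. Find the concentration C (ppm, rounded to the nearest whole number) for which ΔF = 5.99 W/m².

Set 6.30 ln(C/395) = 5.99, so ln(C/395) = 5.99/6.30 = 0.95079.
Then C/395 = e^0.95079 = 2.58775, giving C = 395 × 2.58775 = 1022.16 ppm.

C ≈ 1022 ppm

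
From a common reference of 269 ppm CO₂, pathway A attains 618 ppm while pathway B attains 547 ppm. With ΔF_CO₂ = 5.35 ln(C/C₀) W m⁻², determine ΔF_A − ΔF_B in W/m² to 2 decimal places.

ΔF_A = 5.35 ln(618/269) = 5.35 × 0.83178 = 4.4500 W/m².
ΔF_B = 5.35 ln(547/269) = 5.35 × 0.70974 = 3.7971 W/m².
Difference: 4.4500 − 3.7971 = 0.6529 W/m².
(Equivalently, ΔF_A − ΔF_B = 5.35 ln(618/547) = 5.35 × 0.12204 = 0.6529 W/m².)

ΔF_A − ΔF_B = 0.65 W/m²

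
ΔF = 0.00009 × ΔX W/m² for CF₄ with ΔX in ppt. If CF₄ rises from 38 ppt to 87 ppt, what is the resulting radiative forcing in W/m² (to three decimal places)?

ΔF = 0.004 W/m²

CF₄: ΔF = 0.00009 × (87 − 38) = 0.00009 × 49 = 0.0044 W/m².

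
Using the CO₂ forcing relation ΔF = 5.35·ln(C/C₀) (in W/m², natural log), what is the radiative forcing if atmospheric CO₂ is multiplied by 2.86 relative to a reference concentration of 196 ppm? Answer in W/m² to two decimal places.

ΔF = 5.62 W/m²

ΔF = 5.35 × ln(2.86) = 5.35 × 1.05082 = 5.6219 W/m².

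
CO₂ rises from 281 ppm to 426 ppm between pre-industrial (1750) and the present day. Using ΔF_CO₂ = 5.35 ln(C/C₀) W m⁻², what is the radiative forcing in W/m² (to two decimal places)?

ΔF = 2.23 W/m²

CO₂: 5.35 × ln(426/281) = 5.35 × ln(1.51601) = 5.35 × 0.41608 = 2.2260 W/m².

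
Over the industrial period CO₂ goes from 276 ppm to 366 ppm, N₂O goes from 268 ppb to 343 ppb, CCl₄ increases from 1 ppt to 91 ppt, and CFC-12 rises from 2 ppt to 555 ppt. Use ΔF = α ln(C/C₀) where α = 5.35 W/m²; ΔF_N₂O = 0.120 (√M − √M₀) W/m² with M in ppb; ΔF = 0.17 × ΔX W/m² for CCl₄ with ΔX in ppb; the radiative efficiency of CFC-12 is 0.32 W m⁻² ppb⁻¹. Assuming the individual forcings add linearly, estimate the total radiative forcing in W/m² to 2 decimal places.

CO₂: 5.35 × ln(366/276) = 5.35 × ln(1.32609) = 5.35 × 0.28223 = 1.5099 W/m².
N₂O: 0.120 × (√343 − √268) = 0.120 × (18.5203 − 16.3707) = 0.120 × 2.1496 = 0.2580 W/m².
CCl₄: Δ = 91 − 1 = 90 ppt = 0.090 ppb; ΔF = 0.17 × 0.090 = 0.0153 W/m².
CFC-12: Δ = 555 − 2 = 553 ppt = 0.553 ppb; ΔF = 0.32 × 0.553 = 0.1770 W/m².
Total ΔF = 1.5099 + 0.2580 + 0.0153 + 0.1770 = 1.9602 W/m².

ΔF = 1.96 W/m²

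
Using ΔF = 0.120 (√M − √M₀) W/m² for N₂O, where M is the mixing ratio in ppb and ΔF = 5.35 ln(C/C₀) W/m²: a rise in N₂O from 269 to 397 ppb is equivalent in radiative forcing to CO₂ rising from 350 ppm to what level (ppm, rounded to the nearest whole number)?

C ≈ 379 ppm

N₂O forcing: 0.120 × (√397 − √269) = 0.120 × (19.9249 − 16.4012) = 0.120 × 3.5237 = 0.42284 W/m².
Set 5.35 ln(C/350) = 0.42284: ln(C/350) = 0.42284/5.35 = 0.07904, so C = 350 × e^0.07904 = 350 × 1.08225 = 378.79 ppm.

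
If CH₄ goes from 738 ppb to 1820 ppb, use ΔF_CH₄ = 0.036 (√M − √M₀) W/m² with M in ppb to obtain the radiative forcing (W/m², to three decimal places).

ΔF = 0.558 W/m²

CH₄: 0.036 × (√1820 − √738) = 0.036 × (42.6615 − 27.1662) = 0.036 × 15.4953 = 0.5578 W/m².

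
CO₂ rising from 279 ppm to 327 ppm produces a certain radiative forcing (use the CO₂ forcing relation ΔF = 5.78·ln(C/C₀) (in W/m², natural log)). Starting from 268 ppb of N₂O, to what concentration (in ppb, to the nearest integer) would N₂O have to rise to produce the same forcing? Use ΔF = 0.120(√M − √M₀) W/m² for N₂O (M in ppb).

M ≈ 577 ppb

CO₂ forcing: 5.78 × ln(327/279) = 5.78 × 0.158748 = 0.91756 W/m².
Set 0.120(√M − √268) = 0.91756: √M = 0.91756/0.120 + √268 = 7.6463 + 16.3707 = 24.0170.
M = (24.0170)² = 576.82 ppb.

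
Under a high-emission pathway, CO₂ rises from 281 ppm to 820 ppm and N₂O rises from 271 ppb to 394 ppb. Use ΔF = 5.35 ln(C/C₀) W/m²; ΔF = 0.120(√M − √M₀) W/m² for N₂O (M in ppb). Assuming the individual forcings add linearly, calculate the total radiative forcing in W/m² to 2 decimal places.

ΔF = 6.14 W/m²

CO₂: 5.35 × ln(820/281) = 5.35 × ln(2.91815) = 5.35 × 1.07095 = 5.7296 W/m².
N₂O: 0.120 × (√394 − √271) = 0.120 × (19.8494 − 16.4621) = 0.120 × 3.3873 = 0.4065 W/m².
Total ΔF = 5.7296 + 0.4065 = 6.1361 W/m².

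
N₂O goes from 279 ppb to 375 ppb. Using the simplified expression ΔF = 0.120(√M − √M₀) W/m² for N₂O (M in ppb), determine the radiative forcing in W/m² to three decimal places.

ΔF = 0.319 W/m²

N₂O: 0.120 × (√375 − √279) = 0.120 × (19.3649 − 16.7033) = 0.120 × 2.6616 = 0.3194 W/m².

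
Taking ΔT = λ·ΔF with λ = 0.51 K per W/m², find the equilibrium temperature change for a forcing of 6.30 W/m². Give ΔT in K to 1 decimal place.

ΔT = λ ΔF = 0.51 × 6.30 = 3.2130 K.

ΔT = 3.2 K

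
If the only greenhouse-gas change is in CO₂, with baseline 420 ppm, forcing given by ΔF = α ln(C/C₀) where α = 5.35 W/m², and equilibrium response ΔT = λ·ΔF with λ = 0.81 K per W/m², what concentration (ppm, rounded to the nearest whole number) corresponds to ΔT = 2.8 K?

Required forcing: ΔF = ΔT/λ = 2.8/0.81 = 3.4568 W/m².
Then ln(C/420) = ΔF/5.35 = 3.4568/5.35 = 0.64613.
So C = 420 × e^0.64613 = 420 × 1.90814 = 801.42 ppm.

C ≈ 801 ppm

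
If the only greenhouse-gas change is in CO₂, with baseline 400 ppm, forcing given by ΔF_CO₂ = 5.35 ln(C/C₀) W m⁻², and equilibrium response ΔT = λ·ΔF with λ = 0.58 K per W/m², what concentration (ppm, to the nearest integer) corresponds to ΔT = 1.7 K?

C ≈ 692 ppm

Required forcing: ΔF = ΔT/λ = 1.7/0.58 = 2.9310 W/m².
Then ln(C/400) = ΔF/5.35 = 2.9310/5.35 = 0.54785.
So C = 400 × e^0.54785 = 400 × 1.72953 = 691.81 ppm.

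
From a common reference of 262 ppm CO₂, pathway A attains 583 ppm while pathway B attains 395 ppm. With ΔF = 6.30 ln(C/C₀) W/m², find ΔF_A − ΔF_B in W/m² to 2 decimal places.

ΔF_A = 6.30 ln(583/262) = 6.30 × 0.79984 = 5.0390 W/m².
ΔF_B = 6.30 ln(395/262) = 6.30 × 0.41054 = 2.5864 W/m².
Difference: 5.0390 − 2.5864 = 2.4526 W/m².

ΔF_A − ΔF_B = 2.45 W/m²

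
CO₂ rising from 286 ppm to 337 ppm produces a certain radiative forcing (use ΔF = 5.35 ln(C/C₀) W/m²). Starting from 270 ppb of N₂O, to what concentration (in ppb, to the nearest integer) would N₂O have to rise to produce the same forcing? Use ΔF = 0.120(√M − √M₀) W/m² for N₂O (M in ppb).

CO₂ forcing: 5.35 × ln(337/286) = 5.35 × 0.164091 = 0.87789 W/m².
Set 0.120(√M − √270) = 0.87789: √M = 0.87789/0.120 + √270 = 7.3158 + 16.4317 = 23.7475.
M = (23.7475)² = 563.94 ppb.

M ≈ 564 ppb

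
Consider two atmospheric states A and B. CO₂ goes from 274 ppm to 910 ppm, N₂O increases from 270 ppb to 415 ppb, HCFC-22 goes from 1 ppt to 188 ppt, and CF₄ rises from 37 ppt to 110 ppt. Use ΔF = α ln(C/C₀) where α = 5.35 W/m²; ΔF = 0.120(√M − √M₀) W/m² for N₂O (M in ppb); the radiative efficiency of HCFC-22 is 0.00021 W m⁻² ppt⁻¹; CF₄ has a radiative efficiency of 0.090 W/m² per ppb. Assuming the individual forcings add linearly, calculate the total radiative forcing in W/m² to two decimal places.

ΔF = 6.94 W/m²

CO₂: 5.35 × ln(910/274) = 5.35 × ln(3.32117) = 5.35 × 1.20032 = 6.4217 W/m².
N₂O: 0.120 × (√415 − √270) = 0.120 × (20.3715 − 16.4317) = 0.120 × 3.9398 = 0.4728 W/m².
HCFC-22: ΔF = 0.00021 × (188 − 1) = 0.00021 × 187 = 0.0393 W/m².
CF₄: Δ = 110 − 37 = 73 ppt = 0.073 ppb; ΔF = 0.090 × 0.073 = 0.0066 W/m².
Total ΔF = 6.4217 + 0.4728 + 0.0393 + 0.0066 = 6.9404 W/m².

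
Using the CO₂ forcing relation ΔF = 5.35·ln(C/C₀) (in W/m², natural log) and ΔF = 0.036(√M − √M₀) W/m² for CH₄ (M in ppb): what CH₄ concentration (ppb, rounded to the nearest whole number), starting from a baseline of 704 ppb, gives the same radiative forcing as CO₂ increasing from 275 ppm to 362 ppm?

CO₂ forcing: 5.35 × ln(362/275) = 5.35 × 0.274873 = 1.47057 W/m².
Set 0.036(√M − √704) = 1.47057: √M = 1.47057/0.036 + √704 = 40.8492 + 26.5330 = 67.3822.
M = (67.3822)² = 4540.36 ppb.

M ≈ 4540 ppb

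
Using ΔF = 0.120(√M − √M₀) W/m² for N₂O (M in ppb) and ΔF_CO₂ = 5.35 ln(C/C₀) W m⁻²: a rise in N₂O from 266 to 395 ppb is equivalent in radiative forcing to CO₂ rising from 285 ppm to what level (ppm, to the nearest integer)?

N₂O forcing: 0.120 × (√395 − √266) = 0.120 × (19.8746 − 16.3095) = 0.120 × 3.5651 = 0.42781 W/m².
Set 5.35 ln(C/285) = 0.42781: ln(C/285) = 0.42781/5.35 = 0.07996, so C = 285 × e^0.07996 = 285 × 1.08324 = 308.72 ppm.

C ≈ 309 ppm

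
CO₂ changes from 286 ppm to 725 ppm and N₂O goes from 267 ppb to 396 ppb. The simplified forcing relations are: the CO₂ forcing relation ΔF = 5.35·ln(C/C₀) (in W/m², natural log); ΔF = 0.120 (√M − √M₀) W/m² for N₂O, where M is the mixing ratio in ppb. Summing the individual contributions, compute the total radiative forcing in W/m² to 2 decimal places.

CO₂: 5.35 × ln(725/286) = 5.35 × ln(2.53497) = 5.35 × 0.93018 = 4.9765 W/m².
N₂O: 0.120 × (√396 − √267) = 0.120 × (19.8997 − 16.3401) = 0.120 × 3.5596 = 0.4272 W/m².
Total ΔF = 4.9765 + 0.4272 = 5.4037 W/m².

ΔF = 5.40 W/m²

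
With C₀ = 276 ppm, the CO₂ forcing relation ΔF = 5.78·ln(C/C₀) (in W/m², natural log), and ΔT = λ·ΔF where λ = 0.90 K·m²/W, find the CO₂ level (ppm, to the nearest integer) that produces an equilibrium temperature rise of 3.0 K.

C ≈ 491 ppm

Required forcing: ΔF = ΔT/λ = 3.0/0.90 = 3.3333 W/m².
Then ln(C/276) = ΔF/5.78 = 3.3333/5.78 = 0.57670.
So C = 276 × e^0.57670 = 276 × 1.78015 = 491.32 ppm.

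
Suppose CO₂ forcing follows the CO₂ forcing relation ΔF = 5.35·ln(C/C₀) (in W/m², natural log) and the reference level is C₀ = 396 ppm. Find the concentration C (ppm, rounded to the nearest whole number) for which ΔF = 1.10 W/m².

Set 5.35 ln(C/396) = 1.10, so ln(C/396) = 1.10/5.35 = 0.20561.
Then C/396 = e^0.20561 = 1.22827, giving C = 396 × 1.22827 = 486.39 ppm.

C ≈ 486 ppm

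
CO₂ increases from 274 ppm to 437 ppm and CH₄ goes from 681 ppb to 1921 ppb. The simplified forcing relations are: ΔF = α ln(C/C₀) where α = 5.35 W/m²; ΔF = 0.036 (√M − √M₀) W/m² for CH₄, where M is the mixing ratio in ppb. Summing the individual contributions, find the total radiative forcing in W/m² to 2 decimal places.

ΔF = 3.14 W/m²

CO₂: 5.35 × ln(437/274) = 5.35 × ln(1.59489) = 5.35 × 0.46680 = 2.4974 W/m².
CH₄: 0.036 × (√1921 − √681) = 0.036 × (43.8292 − 26.0960) = 0.036 × 17.7332 = 0.6384 W/m².
Total ΔF = 2.4974 + 0.6384 = 3.1358 W/m².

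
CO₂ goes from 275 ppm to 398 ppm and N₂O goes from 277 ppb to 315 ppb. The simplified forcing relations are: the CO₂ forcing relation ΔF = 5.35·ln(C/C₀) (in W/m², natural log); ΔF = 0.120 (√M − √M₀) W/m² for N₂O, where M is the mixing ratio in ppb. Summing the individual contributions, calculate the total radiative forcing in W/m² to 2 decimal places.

ΔF = 2.11 W/m²

CO₂: 5.35 × ln(398/275) = 5.35 × ln(1.44727) = 5.35 × 0.36968 = 1.9778 W/m².
N₂O: 0.120 × (√315 − √277) = 0.120 × (17.7482 − 16.6433) = 0.120 × 1.1049 = 0.1326 W/m².
Total ΔF = 1.9778 + 0.1326 = 2.1104 W/m².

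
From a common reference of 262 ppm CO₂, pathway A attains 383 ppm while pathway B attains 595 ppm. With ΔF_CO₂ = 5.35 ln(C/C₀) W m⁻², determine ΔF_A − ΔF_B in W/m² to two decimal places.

ΔF_A − ΔF_B = -2.36 W/m²

ΔF_A = 5.35 ln(383/262) = 5.35 × 0.37969 = 2.0313 W/m².
ΔF_B = 5.35 ln(595/262) = 5.35 × 0.82022 = 4.3882 W/m².
Difference: 2.0313 − 4.3882 = -2.3569 W/m².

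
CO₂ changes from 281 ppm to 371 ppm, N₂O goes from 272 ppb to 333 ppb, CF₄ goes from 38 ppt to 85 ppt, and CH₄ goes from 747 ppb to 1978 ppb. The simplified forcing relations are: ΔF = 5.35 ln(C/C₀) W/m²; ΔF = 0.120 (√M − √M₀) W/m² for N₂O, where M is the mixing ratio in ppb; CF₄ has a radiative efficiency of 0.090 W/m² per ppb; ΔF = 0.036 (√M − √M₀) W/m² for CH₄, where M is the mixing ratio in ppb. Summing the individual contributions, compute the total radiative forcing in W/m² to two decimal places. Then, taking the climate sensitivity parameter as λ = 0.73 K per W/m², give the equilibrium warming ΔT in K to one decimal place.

ΔF = 2.32 W/m²; ΔT = 1.7 K

CO₂: 5.35 × ln(371/281) = 5.35 × ln(1.32028) = 5.35 × 0.27784 = 1.4864 W/m².
N₂O: 0.120 × (√333 − √272) = 0.120 × (18.2483 − 16.4924) = 0.120 × 1.7559 = 0.2107 W/m².
CF₄: Δ = 85 − 38 = 47 ppt = 0.047 ppb; ΔF = 0.090 × 0.047 = 0.0042 W/m².
CH₄: 0.036 × (√1978 − √747) = 0.036 × (44.4747 − 27.3313) = 0.036 × 17.1434 = 0.6172 W/m².
Total ΔF = 1.4864 + 0.2107 + 0.0042 + 0.6172 = 2.3185 W/m².
ΔT = λ ΔF = 0.73 × 2.32 = 1.6936 K.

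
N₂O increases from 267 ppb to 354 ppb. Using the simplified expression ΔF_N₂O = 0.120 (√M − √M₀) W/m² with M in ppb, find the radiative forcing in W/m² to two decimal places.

N₂O: 0.120 × (√354 − √267) = 0.120 × (18.8149 − 16.3401) = 0.120 × 2.4748 = 0.2970 W/m².

ΔF = 0.30 W/m²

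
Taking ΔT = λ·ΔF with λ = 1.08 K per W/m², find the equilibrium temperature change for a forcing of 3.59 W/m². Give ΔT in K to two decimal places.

ΔT = 3.88 K

ΔT = λ ΔF = 1.08 × 3.59 = 3.8772 K.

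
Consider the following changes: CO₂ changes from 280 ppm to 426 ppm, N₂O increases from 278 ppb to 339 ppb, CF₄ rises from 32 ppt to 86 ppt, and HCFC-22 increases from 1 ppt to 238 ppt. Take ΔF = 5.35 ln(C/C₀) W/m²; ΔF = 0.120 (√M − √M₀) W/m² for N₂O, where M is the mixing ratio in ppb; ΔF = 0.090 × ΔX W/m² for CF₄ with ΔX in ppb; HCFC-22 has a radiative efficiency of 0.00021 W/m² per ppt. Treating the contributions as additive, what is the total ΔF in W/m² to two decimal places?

ΔF = 2.51 W/m²

CO₂: 5.35 × ln(426/280) = 5.35 × ln(1.52143) = 5.35 × 0.41965 = 2.2451 W/m².
N₂O: 0.120 × (√339 − √278) = 0.120 × (18.4120 − 16.6733) = 0.120 × 1.7387 = 0.2086 W/m².
CF₄: Δ = 86 − 32 = 54 ppt = 0.054 ppb; ΔF = 0.090 × 0.054 = 0.0049 W/m².
HCFC-22: ΔF = 0.00021 × (238 − 1) = 0.00021 × 237 = 0.0498 W/m².
Total ΔF = 2.2451 + 0.2086 + 0.0049 + 0.0498 = 2.5084 W/m².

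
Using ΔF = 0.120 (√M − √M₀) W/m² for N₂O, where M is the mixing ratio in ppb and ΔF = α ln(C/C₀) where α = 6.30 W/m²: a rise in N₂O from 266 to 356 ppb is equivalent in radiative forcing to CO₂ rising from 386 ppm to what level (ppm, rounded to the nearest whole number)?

C ≈ 405 ppm

N₂O forcing: 0.120 × (√356 − √266) = 0.120 × (18.8680 − 16.3095) = 0.120 × 2.5585 = 0.30702 W/m².
Set 6.30 ln(C/386) = 0.30702: ln(C/386) = 0.30702/6.30 = 0.04873, so C = 386 × e^0.04873 = 386 × 1.04994 = 405.28 ppm.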